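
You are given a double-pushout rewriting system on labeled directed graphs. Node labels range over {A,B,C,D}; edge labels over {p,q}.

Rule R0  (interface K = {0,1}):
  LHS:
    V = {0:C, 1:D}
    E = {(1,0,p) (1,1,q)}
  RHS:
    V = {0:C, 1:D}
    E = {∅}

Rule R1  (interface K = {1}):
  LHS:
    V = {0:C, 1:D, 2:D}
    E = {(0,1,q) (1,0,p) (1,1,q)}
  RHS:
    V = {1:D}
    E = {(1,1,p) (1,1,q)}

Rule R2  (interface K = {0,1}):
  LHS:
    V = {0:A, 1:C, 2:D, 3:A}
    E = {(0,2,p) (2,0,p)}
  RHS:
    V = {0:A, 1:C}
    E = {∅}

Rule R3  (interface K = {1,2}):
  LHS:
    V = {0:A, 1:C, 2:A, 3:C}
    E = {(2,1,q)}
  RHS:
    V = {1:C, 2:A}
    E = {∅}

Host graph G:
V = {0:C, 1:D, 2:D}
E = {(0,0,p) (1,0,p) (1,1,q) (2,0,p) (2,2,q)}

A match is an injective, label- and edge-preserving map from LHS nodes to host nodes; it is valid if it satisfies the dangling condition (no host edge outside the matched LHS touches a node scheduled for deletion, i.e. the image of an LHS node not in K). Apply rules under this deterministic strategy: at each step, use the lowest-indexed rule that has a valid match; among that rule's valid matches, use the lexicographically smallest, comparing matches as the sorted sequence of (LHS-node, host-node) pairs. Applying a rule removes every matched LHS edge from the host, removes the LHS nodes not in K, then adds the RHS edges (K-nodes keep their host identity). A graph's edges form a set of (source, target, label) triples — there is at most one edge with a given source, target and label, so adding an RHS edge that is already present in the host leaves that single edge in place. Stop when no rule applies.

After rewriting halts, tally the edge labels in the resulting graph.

Answer: p:1

Rewrite trace:
[0] host  ⇒  3 nodes, 5 edges  {0-p->0 1-p->0 1-q->1 2-p->0 2-q->2}
[1] R0 @ {0↦0, 1↦1}  ⇒  3 nodes, 3 edges  {0-p->0 2-p->0 2-q->2}
[2] R0 @ {0↦0, 1↦2}  ⇒  3 nodes, 1 edges  {0-p->0}
halt: no rule applies after step 2
NF edges: [(0, 0, 'p')]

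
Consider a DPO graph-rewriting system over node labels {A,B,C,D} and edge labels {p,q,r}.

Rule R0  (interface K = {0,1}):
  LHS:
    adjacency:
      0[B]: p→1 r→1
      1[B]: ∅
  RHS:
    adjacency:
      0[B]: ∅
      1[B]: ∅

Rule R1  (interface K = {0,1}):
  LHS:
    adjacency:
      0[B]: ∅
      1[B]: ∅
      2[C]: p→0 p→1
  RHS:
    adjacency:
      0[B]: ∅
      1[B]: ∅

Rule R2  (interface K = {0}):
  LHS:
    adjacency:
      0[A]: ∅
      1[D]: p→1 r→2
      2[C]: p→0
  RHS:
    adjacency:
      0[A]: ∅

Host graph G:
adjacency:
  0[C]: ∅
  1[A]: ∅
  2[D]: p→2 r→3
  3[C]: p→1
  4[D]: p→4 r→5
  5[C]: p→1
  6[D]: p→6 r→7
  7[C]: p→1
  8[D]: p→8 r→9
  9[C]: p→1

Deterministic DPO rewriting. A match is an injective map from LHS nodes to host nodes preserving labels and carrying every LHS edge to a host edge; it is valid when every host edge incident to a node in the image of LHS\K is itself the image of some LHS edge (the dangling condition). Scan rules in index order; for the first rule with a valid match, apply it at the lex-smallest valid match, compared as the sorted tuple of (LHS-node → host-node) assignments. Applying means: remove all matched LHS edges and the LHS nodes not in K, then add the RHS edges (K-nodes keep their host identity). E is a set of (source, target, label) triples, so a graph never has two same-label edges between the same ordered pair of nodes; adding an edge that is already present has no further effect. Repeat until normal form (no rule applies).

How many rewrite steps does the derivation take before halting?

Answer: 4

Derivation:
[0] host  ⇒  10 nodes, 12 edges  {2-p->2 2-r->3 3-p->1 4-p->4 4-r->5 5-p->1 6-p->6 6-r->7 7-p->1 8-p->8 8-r->9 9-p->1}
[1] R2 @ {0↦1, 1↦2, 2↦3}  ⇒  8 nodes, 9 edges  {4-p->4 4-r->5 5-p->1 6-p->6 6-r->7 7-p->1 8-p->8 8-r->9 9-p->1}
[2] R2 @ {0↦1, 1↦4, 2↦5}  ⇒  6 nodes, 6 edges  {6-p->6 6-r->7 7-p->1 8-p->8 8-r->9 9-p->1}
[3] R2 @ {0↦1, 1↦6, 2↦7}  ⇒  4 nodes, 3 edges  {8-p->8 8-r->9 9-p->1}
[4] R2 @ {0↦1, 1↦8, 2↦9}  ⇒  2 nodes, 0 edges  {∅}
normal form: no rule applies after step 4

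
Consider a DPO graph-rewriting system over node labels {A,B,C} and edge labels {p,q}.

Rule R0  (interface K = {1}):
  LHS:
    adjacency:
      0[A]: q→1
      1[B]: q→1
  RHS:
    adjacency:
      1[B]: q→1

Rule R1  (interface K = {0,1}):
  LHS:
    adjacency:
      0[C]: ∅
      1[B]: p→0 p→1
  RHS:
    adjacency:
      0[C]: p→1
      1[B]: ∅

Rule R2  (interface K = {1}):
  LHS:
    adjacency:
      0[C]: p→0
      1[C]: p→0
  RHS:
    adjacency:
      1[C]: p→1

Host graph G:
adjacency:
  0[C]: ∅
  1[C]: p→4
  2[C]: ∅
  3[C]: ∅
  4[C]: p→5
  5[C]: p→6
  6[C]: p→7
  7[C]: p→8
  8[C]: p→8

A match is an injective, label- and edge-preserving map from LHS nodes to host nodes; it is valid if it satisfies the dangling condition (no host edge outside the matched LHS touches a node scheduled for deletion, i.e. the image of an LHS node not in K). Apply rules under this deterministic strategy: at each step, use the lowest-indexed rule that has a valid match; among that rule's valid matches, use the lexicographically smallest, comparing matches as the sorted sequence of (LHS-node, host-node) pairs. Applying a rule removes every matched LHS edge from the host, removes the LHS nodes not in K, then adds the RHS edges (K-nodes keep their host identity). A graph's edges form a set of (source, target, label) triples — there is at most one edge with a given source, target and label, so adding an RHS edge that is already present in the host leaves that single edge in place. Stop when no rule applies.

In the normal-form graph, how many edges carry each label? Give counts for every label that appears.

initial: |V|=9 |E|=6  E = 1-p->4 4-p->5 5-p->6 6-p->7 7-p->8 8-p->8
step 1: apply R2 at {0↦8, 1↦7}  → |V|=8 |E|=5  E = 1-p->4 4-p->5 5-p->6 6-p->7 7-p->7
step 2: apply R2 at {0↦7, 1↦6}  → |V|=7 |E|=4  E = 1-p->4 4-p->5 5-p->6 6-p->6
step 3: apply R2 at {0↦6, 1↦5}  → |V|=6 |E|=3  E = 1-p->4 4-p->5 5-p->5
step 4: apply R2 at {0↦5, 1↦4}  → |V|=5 |E|=2  E = 1-p->4 4-p->4
step 5: apply R2 at {0↦4, 1↦1}  → |V|=4 |E|=1  E = 1-p->1
halt: no rule applies after step 5
NF edges: [(1, 1, 'p')]

Answer: p:1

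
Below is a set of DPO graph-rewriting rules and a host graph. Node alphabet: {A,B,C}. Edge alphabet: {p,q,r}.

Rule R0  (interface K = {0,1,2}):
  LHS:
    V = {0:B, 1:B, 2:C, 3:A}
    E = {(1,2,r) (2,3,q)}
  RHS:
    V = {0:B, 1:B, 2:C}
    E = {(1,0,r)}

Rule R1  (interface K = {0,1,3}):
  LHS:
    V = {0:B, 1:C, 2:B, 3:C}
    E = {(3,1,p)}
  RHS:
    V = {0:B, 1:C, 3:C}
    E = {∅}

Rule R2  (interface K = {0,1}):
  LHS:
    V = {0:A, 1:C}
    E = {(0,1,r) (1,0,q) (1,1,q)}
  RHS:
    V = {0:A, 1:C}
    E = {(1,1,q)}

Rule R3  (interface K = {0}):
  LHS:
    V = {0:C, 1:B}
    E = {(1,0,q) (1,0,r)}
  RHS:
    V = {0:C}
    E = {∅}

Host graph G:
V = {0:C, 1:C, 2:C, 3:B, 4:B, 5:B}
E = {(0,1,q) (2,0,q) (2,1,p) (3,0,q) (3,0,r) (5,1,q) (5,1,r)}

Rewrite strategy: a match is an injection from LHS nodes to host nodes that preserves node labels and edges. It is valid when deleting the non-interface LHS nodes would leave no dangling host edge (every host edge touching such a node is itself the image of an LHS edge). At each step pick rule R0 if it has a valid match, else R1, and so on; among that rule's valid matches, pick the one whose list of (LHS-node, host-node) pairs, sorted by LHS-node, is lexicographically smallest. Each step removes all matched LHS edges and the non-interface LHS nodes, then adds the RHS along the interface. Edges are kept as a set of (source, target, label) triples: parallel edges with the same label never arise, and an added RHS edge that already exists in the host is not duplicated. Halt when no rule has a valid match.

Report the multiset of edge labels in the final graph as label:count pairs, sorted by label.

start.  V:6 E:7  edges: 0-q->1 2-q->0 2-p->1 3-q->0 3-r->0 5-q->1 5-r->1
1. fire R1 via {0↦3, 1↦1, 2↦4, 3↦2}  →  V:5 E:6  edges: 0-q->1 2-q->0 3-q->0 3-r->0 5-q->1 5-r->1
2. fire R3 via {0↦0, 1↦3}  →  V:4 E:4  edges: 0-q->1 2-q->0 5-q->1 5-r->1
3. fire R3 via {0↦1, 1↦5}  →  V:3 E:2  edges: 0-q->1 2-q->0
normal form: no rule applies after step 3
NF edges: [(0, 1, 'q'), (2, 0, 'q')]

Answer: q:2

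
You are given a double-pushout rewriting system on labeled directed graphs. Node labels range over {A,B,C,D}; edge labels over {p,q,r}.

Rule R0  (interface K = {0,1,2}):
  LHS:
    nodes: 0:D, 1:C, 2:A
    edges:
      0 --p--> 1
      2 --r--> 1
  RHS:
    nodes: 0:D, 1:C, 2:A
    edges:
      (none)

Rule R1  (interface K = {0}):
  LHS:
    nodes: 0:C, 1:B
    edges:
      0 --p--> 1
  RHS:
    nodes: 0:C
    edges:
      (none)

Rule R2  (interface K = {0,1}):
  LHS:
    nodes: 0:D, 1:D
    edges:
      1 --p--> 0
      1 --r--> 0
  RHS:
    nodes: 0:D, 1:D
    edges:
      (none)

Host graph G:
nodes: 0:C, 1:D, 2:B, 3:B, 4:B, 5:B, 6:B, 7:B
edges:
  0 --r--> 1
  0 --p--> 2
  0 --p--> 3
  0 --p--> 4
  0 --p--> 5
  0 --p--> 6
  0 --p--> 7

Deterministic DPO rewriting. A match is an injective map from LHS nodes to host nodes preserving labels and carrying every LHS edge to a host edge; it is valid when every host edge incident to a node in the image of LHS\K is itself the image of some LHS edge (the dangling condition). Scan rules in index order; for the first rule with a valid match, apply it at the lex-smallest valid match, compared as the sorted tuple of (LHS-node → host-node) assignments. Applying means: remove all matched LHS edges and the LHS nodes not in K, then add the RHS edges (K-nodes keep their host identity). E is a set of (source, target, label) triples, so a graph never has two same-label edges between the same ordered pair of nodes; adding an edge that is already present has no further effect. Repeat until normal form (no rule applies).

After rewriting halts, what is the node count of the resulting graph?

Answer: 2

Rewrite trace:
initial: |V|=8 |E|=7  E = 0-r->1 0-p->2 0-p->3 0-p->4 0-p->5 0-p->6 0-p->7
step 1: apply R1 at {0↦0, 1↦2}  → |V|=7 |E|=6  E = 0-r->1 0-p->3 0-p->4 0-p->5 0-p->6 0-p->7
step 2: apply R1 at {0↦0, 1↦3}  → |V|=6 |E|=5  E = 0-r->1 0-p->4 0-p->5 0-p->6 0-p->7
step 3: apply R1 at {0↦0, 1↦4}  → |V|=5 |E|=4  E = 0-r->1 0-p->5 0-p->6 0-p->7
step 4: apply R1 at {0↦0, 1↦5}  → |V|=4 |E|=3  E = 0-r->1 0-p->6 0-p->7
step 5: apply R1 at {0↦0, 1↦6}  → |V|=3 |E|=2  E = 0-r->1 0-p->7
step 6: apply R1 at {0↦0, 1↦7}  → |V|=2 |E|=1  E = 0-r->1
final graph: no rule applies after step 6
NF nodes: {0:C, 1:D}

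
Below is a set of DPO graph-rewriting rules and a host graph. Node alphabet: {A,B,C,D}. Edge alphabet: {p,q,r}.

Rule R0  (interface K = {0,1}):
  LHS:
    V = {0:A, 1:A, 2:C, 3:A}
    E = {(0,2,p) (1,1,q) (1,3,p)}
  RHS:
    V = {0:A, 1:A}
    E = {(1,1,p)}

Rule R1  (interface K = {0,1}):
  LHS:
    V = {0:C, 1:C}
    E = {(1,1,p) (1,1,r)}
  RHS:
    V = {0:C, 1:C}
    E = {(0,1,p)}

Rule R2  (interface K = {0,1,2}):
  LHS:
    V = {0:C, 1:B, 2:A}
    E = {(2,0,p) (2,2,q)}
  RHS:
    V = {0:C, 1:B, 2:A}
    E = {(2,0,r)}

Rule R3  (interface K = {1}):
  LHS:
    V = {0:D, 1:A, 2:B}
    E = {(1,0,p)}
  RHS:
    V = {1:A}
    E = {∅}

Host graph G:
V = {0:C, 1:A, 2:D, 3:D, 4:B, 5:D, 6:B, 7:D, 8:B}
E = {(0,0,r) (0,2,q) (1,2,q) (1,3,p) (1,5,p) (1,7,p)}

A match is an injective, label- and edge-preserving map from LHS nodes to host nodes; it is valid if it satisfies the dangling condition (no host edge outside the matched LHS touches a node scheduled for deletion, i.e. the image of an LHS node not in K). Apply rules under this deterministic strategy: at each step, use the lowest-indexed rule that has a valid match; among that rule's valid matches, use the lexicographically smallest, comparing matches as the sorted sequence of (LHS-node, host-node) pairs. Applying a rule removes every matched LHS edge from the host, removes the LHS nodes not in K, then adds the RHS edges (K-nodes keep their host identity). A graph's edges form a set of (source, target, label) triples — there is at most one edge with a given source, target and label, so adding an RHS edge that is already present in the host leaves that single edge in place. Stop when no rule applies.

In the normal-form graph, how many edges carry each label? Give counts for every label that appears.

Answer: q:2 r:1

Steps:
[0] host  ⇒  9 nodes, 6 edges  {0-r->0 0-q->2 1-q->2 1-p->3 1-p->5 1-p->7}
[1] R3 @ {0↦3, 1↦1, 2↦4}  ⇒  7 nodes, 5 edges  {0-r->0 0-q->2 1-q->2 1-p->5 1-p->7}
[2] R3 @ {0↦5, 1↦1, 2↦6}  ⇒  5 nodes, 4 edges  {0-r->0 0-q->2 1-q->2 1-p->7}
[3] R3 @ {0↦7, 1↦1, 2↦8}  ⇒  3 nodes, 3 edges  {0-r->0 0-q->2 1-q->2}
halt: no rule applies after step 3
NF edges: [(0, 0, 'r'), (0, 2, 'q'), (1, 2, 'q')]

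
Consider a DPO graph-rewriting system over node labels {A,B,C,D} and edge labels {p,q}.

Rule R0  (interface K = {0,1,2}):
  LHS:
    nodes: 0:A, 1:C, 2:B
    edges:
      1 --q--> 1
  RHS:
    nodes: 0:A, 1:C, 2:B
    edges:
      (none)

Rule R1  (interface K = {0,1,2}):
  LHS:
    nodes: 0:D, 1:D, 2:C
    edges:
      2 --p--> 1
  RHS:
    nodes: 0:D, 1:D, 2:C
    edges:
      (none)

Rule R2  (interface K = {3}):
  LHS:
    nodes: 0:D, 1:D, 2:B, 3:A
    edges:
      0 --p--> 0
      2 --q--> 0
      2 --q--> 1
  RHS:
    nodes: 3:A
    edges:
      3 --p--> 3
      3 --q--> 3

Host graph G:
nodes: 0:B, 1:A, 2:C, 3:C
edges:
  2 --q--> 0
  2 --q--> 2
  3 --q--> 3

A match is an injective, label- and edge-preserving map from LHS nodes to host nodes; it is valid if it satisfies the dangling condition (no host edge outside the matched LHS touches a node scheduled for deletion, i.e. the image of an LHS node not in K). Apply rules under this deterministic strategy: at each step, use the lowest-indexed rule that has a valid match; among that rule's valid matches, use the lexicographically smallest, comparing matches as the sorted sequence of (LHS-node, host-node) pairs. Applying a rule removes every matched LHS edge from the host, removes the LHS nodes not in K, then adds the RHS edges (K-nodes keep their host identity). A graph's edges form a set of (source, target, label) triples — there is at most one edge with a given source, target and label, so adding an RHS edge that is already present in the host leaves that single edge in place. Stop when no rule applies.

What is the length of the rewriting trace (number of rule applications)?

start.  V:4 E:3  edges: 2-q->0 2-q->2 3-q->3
1. fire R0 via {0↦1, 1↦2, 2↦0}  →  V:4 E:2  edges: 2-q->0 3-q->3
2. fire R0 via {0↦1, 1↦3, 2↦0}  →  V:4 E:1  edges: 2-q->0
final graph: no rule applies after step 2

Answer: 2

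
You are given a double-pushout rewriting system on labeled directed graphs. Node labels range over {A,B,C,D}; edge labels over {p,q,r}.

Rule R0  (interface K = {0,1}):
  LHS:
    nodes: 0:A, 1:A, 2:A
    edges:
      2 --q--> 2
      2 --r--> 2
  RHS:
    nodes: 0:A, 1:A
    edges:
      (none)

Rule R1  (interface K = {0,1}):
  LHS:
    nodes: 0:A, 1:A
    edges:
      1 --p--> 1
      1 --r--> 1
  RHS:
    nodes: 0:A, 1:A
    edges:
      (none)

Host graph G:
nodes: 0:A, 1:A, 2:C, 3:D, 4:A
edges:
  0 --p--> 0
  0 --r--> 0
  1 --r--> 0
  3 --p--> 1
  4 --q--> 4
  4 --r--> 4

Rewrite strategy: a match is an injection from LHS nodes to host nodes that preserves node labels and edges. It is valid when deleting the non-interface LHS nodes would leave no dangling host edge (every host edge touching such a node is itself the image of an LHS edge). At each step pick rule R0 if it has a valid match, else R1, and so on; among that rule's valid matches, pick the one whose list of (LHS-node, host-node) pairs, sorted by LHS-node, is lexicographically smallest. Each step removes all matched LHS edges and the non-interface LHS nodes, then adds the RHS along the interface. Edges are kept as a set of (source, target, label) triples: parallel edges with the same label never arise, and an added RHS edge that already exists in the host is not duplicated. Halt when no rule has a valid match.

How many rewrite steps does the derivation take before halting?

[0] host  ⇒  5 nodes, 6 edges  {0-p->0 0-r->0 1-r->0 3-p->1 4-q->4 4-r->4}
[1] R0 @ {0↦0, 1↦1, 2↦4}  ⇒  4 nodes, 4 edges  {0-p->0 0-r->0 1-r->0 3-p->1}
[2] R1 @ {0↦1, 1↦0}  ⇒  4 nodes, 2 edges  {1-r->0 3-p->1}
normal form: no rule applies after step 2

Answer: 2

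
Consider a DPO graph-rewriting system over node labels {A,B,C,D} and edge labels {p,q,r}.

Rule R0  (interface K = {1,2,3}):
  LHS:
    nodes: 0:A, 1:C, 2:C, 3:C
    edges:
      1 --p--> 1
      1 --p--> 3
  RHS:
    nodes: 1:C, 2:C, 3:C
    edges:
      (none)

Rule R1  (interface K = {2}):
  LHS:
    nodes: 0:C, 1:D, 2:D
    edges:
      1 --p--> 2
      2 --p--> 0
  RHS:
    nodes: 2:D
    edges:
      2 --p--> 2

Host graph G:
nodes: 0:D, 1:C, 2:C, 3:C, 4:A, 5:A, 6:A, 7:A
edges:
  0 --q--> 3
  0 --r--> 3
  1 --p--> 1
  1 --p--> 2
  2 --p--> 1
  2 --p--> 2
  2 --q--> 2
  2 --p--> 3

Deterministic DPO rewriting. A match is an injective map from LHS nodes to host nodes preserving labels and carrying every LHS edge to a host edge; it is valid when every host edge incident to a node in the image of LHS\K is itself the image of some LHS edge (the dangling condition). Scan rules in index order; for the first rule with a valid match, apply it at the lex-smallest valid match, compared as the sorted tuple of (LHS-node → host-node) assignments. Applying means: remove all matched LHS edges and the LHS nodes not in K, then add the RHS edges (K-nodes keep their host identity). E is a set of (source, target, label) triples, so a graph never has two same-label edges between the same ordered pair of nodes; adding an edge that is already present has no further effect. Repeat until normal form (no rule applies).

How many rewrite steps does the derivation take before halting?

initial: |V|=8 |E|=8  E = 0-q->3 0-r->3 1-p->1 1-p->2 2-p->1 2-p->2 2-q->2 2-p->3
step 1: apply R0 at {0↦4, 1↦1, 2↦3, 3↦2}  → |V|=7 |E|=6  E = 0-q->3 0-r->3 2-p->1 2-p->2 2-q->2 2-p->3
step 2: apply R0 at {0↦5, 1↦2, 2↦1, 3↦3}  → |V|=6 |E|=4  E = 0-q->3 0-r->3 2-p->1 2-q->2
halt: no rule applies after step 2

Answer: 2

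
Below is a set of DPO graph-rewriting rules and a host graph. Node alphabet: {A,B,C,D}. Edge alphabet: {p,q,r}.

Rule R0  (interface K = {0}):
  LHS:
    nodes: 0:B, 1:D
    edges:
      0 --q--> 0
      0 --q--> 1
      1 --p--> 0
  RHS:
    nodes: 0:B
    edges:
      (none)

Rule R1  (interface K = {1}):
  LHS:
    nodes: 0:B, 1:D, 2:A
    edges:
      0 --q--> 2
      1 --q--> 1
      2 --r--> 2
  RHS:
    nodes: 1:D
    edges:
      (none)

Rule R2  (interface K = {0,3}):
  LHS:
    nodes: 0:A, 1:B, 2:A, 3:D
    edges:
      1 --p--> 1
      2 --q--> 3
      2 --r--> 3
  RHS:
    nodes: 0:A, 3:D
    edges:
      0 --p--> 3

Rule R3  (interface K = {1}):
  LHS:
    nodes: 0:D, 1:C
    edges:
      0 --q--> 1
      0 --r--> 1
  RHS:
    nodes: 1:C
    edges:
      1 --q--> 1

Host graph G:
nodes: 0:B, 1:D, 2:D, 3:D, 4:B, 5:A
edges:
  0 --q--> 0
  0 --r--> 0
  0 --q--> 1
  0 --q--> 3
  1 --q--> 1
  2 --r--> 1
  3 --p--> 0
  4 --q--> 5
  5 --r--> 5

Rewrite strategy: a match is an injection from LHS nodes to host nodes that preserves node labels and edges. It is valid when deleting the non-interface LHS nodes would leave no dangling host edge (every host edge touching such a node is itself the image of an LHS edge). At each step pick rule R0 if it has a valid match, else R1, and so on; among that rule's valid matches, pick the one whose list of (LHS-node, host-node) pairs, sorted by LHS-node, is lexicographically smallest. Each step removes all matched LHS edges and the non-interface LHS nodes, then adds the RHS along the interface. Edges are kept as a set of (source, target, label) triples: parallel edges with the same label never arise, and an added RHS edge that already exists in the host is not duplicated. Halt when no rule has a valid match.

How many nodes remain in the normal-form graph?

Answer: 3

Rewrite trace:
start.  V:6 E:9  edges: 0-q->0 0-r->0 0-q->1 0-q->3 1-q->1 2-r->1 3-p->0 4-q->5 5-r->5
1. fire R0 via {0↦0, 1↦3}  →  V:5 E:6  edges: 0-r->0 0-q->1 1-q->1 2-r->1 4-q->5 5-r->5
2. fire R1 via {0↦4, 1↦1, 2↦5}  →  V:3 E:3  edges: 0-r->0 0-q->1 2-r->1
normal form: no rule applies after step 2
NF nodes: {0:B, 1:D, 2:D}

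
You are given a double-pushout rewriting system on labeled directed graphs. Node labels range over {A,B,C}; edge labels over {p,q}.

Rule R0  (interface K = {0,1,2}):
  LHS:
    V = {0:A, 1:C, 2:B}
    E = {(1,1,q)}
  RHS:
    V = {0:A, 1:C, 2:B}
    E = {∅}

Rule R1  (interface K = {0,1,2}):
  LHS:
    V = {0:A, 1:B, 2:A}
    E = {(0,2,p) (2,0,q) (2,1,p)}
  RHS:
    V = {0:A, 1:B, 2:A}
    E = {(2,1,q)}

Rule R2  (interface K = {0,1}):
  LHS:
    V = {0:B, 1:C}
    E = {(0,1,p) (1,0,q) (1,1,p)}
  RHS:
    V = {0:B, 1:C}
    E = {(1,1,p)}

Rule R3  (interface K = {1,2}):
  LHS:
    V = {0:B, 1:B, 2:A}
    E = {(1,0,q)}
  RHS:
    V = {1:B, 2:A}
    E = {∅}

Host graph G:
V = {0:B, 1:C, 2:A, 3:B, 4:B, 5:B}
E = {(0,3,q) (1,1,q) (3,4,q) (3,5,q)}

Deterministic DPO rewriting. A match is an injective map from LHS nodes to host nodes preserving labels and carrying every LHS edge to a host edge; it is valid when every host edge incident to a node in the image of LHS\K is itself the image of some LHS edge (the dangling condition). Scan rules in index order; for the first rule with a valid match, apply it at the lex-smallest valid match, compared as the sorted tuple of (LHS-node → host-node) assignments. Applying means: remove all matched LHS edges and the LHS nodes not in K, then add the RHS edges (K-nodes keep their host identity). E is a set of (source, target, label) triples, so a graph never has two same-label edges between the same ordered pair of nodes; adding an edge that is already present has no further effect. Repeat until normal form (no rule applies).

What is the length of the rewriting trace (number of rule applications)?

Answer: 4

Steps:
start.  V:6 E:4  edges: 0-q->3 1-q->1 3-q->4 3-q->5
1. fire R0 via {0↦2, 1↦1, 2↦0}  →  V:6 E:3  edges: 0-q->3 3-q->4 3-q->5
2. fire R3 via {0↦4, 1↦3, 2↦2}  →  V:5 E:2  edges: 0-q->3 3-q->5
3. fire R3 via {0↦5, 1↦3, 2↦2}  →  V:4 E:1  edges: 0-q->3
4. fire R3 via {0↦3, 1↦0, 2↦2}  →  V:3 E:0  edges: ∅
normal form: no rule applies after step 4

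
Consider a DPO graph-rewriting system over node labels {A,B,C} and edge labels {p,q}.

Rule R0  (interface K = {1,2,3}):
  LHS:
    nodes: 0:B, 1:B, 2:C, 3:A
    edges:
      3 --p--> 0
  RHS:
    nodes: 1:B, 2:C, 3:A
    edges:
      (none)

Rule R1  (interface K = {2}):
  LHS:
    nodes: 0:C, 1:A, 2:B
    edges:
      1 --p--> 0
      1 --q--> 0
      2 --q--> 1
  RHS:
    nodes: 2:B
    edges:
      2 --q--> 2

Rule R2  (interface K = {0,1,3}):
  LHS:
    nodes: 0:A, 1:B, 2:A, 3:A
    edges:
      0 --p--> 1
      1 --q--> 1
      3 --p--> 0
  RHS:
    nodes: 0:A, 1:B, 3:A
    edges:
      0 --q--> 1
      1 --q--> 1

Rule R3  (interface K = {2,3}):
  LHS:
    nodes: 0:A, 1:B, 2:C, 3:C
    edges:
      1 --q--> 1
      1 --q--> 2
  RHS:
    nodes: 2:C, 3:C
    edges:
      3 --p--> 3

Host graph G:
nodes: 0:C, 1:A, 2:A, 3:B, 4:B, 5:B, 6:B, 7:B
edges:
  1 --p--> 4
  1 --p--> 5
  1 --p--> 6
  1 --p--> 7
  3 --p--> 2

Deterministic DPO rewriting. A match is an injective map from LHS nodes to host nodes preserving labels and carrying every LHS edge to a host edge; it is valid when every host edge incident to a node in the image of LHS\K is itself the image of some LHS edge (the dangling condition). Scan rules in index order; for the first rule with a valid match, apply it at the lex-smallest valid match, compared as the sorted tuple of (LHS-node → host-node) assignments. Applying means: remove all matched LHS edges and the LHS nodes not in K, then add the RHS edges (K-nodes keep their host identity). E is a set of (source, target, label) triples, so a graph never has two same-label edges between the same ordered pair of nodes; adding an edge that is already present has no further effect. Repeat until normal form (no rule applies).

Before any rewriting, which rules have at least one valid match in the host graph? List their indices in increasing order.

Answer: [R0]

Rewrite trace:
R0: 16 valid matches — {0↦4, 1↦3, 2↦0, 3↦1}, {0↦4, 1↦5, 2↦0, 3↦1}, {0↦4, 1↦6, 2↦0, 3↦1} (+13 more)
R1: no valid match — LHS pattern not found
R2: no valid match — LHS pattern not found
R3: no valid match — LHS pattern not found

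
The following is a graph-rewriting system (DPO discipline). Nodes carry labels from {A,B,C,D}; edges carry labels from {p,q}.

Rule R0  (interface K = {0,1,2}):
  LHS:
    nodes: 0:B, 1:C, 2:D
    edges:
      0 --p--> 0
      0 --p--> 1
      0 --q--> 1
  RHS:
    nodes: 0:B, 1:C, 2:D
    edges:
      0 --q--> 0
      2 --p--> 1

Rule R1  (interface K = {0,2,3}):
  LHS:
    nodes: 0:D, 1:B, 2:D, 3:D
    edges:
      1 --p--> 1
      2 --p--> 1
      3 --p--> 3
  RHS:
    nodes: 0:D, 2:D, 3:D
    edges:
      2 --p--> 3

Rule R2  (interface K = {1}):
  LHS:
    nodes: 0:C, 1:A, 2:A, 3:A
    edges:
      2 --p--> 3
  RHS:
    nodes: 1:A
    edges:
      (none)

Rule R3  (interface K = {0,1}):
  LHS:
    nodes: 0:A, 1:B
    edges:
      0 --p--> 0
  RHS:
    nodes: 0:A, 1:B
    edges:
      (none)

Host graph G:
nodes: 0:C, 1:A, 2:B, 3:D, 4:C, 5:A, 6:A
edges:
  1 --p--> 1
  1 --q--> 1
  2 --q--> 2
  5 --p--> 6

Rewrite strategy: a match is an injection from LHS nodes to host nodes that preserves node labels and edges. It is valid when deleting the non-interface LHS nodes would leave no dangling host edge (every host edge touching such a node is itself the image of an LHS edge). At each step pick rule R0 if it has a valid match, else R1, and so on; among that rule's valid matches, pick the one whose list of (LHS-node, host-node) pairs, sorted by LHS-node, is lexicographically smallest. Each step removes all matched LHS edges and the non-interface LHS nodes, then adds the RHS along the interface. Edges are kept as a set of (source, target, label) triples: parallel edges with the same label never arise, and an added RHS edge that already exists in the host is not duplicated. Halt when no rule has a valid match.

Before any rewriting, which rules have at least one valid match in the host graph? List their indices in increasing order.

R0: no valid match — LHS pattern not found
R1: no valid match — LHS pattern not found
R2: 2 valid matches — {0↦0, 1↦1, 2↦5, 3↦6}, {0↦4, 1↦1, 2↦5, 3↦6}
R3: 1 valid match — {0↦1, 1↦2}

Answer: [R2,R3]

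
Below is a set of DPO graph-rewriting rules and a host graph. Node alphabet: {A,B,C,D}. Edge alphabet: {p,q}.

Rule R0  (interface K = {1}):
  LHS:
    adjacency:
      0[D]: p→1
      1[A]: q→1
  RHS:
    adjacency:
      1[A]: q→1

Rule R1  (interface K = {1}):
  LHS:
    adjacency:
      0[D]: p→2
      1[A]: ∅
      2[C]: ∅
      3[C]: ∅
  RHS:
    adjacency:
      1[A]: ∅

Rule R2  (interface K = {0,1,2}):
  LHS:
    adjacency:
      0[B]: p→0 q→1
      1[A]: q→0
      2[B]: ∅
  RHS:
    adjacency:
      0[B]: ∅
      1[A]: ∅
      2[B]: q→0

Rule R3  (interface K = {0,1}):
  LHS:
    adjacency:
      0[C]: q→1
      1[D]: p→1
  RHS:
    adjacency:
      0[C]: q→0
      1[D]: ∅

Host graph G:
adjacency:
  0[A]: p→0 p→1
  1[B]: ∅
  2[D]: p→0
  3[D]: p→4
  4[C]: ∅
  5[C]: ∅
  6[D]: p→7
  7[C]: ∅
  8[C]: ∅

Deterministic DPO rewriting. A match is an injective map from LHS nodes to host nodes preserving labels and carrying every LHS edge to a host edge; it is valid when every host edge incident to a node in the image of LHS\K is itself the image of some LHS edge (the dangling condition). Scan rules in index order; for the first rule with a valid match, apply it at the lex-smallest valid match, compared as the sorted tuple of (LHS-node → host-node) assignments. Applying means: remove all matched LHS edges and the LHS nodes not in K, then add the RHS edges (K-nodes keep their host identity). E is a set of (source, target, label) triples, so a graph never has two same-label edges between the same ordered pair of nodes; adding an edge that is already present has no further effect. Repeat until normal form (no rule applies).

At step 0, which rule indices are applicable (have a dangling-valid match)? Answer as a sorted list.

R0: no valid match — LHS pattern not found
R1: 4 valid matches — {0↦3, 1↦0, 2↦4, 3↦5}, {0↦3, 1↦0, 2↦4, 3↦8}, {0↦6, 1↦0, 2↦7, 3↦5} (+1 more)
R2: no valid match — LHS pattern not found
R3: no valid match — LHS pattern not found

Answer: [R1]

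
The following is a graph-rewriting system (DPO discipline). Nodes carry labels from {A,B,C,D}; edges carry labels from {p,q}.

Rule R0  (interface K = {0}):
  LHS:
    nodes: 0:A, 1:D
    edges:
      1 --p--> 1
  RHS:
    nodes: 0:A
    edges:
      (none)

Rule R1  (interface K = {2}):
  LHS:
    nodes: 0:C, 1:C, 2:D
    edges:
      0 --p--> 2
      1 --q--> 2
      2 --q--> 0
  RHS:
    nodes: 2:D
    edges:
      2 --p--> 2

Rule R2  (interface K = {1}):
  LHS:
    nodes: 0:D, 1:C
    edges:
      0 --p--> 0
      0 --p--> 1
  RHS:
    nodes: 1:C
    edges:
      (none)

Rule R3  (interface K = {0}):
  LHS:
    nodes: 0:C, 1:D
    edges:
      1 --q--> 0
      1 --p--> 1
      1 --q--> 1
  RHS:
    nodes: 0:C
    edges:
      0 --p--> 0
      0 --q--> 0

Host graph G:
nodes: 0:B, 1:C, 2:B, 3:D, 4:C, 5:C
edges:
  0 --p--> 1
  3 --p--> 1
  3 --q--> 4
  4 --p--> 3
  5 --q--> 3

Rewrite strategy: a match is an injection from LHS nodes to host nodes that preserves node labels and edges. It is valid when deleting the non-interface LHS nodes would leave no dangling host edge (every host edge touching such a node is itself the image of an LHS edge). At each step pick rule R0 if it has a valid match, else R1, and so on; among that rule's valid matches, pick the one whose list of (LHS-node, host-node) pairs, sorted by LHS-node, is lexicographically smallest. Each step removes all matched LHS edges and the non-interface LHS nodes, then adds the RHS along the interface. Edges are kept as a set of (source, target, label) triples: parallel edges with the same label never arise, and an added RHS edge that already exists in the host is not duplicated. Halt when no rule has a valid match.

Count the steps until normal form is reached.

[0] host  ⇒  6 nodes, 5 edges  {0-p->1 3-p->1 3-q->4 4-p->3 5-q->3}
[1] R1 @ {0↦4, 1↦5, 2↦3}  ⇒  4 nodes, 3 edges  {0-p->1 3-p->1 3-p->3}
[2] R2 @ {0↦3, 1↦1}  ⇒  3 nodes, 1 edges  {0-p->1}
normal form: no rule applies after step 2

Answer: 2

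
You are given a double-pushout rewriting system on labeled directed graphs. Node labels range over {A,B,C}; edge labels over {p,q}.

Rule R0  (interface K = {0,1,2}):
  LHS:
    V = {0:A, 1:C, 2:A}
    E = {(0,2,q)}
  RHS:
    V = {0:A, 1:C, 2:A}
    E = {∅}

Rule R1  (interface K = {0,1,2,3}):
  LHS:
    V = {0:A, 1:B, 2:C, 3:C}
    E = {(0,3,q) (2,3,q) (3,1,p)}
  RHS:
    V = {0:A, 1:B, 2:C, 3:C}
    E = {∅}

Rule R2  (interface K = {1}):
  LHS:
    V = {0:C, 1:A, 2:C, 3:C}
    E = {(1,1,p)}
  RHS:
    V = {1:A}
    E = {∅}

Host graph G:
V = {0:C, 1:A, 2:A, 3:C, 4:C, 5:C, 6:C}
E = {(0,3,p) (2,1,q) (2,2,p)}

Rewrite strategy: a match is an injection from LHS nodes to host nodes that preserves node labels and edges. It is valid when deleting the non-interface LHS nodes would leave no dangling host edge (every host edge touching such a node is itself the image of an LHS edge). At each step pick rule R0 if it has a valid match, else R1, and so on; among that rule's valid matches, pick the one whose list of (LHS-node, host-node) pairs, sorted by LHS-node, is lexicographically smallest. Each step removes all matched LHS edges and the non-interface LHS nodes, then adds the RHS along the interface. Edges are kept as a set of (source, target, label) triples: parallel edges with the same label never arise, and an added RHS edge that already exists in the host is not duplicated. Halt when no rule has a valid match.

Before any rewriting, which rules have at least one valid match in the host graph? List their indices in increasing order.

Answer: [R0,R2]

Derivation:
R0: 5 valid matches — {0↦2, 1↦0, 2↦1}, {0↦2, 1↦3, 2↦1}, {0↦2, 1↦4, 2↦1} (+2 more)
R1: no valid match — LHS pattern not found
R2: 6 valid matches — {0↦4, 1↦2, 2↦5, 3↦6}, {0↦4, 1↦2, 2↦6, 3↦5}, {0↦5, 1↦2, 2↦4, 3↦6} (+3 more)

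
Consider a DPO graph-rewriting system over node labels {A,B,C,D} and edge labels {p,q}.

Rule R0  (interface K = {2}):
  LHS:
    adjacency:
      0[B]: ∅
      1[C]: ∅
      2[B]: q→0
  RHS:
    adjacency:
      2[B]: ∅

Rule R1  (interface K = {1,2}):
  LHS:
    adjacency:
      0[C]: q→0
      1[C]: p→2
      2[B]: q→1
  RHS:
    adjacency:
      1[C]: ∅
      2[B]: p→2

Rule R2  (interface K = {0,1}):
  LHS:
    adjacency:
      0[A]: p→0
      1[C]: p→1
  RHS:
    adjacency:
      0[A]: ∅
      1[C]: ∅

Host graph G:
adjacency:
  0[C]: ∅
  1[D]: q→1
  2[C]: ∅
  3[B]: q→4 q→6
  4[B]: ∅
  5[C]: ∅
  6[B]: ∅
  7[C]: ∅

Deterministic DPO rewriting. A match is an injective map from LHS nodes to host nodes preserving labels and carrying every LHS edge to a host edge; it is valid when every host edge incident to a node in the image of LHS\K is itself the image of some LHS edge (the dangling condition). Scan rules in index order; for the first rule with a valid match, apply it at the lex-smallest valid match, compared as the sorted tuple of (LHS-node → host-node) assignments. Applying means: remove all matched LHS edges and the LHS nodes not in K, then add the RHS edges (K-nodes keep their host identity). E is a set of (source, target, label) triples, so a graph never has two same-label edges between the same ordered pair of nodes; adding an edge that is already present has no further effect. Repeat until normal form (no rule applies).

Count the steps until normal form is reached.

start.  V:8 E:3  edges: 1-q->1 3-q->4 3-q->6
1. fire R0 via {0↦4, 1↦0, 2↦3}  →  V:6 E:2  edges: 1-q->1 3-q->6
2. fire R0 via {0↦6, 1↦2, 2↦3}  →  V:4 E:1  edges: 1-q->1
halt: no rule applies after step 2

Answer: 2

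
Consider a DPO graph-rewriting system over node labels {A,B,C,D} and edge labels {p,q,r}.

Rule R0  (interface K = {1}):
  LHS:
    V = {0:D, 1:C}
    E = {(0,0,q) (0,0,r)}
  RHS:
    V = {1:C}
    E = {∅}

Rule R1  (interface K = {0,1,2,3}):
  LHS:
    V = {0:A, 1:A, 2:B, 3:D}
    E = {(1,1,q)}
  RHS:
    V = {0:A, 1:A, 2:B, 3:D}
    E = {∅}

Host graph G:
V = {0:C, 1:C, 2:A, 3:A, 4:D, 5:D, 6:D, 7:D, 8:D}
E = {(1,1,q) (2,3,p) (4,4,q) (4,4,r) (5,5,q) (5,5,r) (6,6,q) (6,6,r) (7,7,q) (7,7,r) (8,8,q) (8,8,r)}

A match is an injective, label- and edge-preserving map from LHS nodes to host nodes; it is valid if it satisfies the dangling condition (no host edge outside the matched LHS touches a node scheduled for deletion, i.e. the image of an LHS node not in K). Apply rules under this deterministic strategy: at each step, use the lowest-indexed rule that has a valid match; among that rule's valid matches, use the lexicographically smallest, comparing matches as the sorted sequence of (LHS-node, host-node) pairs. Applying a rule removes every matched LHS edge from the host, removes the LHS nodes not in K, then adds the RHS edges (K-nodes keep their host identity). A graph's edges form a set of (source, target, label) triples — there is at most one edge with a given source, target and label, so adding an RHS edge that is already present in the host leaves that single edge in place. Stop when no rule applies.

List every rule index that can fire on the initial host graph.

Answer: [R0]

Steps:
R0: 10 valid matches — {0↦4, 1↦0}, {0↦4, 1↦1}, {0↦5, 1↦0} (+7 more)
R1: no valid match — LHS pattern not found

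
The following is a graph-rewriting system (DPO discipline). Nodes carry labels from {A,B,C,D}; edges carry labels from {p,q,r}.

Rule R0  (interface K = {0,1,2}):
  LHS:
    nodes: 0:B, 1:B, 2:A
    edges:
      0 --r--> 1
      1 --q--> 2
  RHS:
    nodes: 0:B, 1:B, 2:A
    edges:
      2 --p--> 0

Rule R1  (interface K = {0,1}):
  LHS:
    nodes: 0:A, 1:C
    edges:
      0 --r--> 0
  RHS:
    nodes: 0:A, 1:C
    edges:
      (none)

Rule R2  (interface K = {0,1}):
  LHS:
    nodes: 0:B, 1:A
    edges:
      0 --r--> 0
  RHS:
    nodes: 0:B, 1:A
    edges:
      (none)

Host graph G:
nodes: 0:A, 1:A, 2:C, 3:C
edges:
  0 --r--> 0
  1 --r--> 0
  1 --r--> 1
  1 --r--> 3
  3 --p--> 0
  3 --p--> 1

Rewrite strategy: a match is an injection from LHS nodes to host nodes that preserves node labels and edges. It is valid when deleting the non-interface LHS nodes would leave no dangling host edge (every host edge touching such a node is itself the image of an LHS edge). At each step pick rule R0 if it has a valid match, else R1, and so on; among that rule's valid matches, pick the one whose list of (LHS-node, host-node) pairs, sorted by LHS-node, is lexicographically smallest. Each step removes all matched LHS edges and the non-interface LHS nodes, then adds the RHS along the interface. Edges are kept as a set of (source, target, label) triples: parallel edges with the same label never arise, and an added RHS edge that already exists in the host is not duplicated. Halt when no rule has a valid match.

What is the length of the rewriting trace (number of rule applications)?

Answer: 2

Steps:
start.  V:4 E:6  edges: 0-r->0 1-r->0 1-r->1 1-r->3 3-p->0 3-p->1
1. fire R1 via {0↦0, 1↦2}  →  V:4 E:5  edges: 1-r->0 1-r->1 1-r->3 3-p->0 3-p->1
2. fire R1 via {0↦1, 1↦2}  →  V:4 E:4  edges: 1-r->0 1-r->3 3-p->0 3-p->1
normal form: no rule applies after step 2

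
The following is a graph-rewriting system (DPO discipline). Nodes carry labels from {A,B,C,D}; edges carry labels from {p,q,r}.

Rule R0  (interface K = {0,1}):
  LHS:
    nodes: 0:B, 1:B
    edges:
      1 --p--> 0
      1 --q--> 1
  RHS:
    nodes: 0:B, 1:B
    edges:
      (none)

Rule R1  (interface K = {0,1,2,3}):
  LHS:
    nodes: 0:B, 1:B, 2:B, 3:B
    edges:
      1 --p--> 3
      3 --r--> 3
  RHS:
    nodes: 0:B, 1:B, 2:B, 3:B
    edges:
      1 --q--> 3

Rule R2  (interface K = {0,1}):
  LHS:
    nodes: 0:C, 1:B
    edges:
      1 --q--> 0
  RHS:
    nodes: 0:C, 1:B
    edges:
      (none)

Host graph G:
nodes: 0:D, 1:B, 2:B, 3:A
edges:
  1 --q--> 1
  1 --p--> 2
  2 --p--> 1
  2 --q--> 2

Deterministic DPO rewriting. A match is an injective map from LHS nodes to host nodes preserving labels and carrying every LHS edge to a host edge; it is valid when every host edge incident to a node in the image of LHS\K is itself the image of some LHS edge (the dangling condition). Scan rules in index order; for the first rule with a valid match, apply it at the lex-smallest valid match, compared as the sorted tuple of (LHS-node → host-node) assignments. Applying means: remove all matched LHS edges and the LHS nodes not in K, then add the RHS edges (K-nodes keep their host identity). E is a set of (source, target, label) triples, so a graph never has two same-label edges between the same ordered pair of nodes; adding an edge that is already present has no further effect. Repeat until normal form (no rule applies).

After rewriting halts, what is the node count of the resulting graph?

initial: |V|=4 |E|=4  E = 1-q->1 1-p->2 2-p->1 2-q->2
step 1: apply R0 at {0↦1, 1↦2}  → |V|=4 |E|=2  E = 1-q->1 1-p->2
step 2: apply R0 at {0↦2, 1↦1}  → |V|=4 |E|=0  E = ∅
halt: no rule applies after step 2
NF nodes: {0:D, 1:B, 2:B, 3:A}

Answer: 4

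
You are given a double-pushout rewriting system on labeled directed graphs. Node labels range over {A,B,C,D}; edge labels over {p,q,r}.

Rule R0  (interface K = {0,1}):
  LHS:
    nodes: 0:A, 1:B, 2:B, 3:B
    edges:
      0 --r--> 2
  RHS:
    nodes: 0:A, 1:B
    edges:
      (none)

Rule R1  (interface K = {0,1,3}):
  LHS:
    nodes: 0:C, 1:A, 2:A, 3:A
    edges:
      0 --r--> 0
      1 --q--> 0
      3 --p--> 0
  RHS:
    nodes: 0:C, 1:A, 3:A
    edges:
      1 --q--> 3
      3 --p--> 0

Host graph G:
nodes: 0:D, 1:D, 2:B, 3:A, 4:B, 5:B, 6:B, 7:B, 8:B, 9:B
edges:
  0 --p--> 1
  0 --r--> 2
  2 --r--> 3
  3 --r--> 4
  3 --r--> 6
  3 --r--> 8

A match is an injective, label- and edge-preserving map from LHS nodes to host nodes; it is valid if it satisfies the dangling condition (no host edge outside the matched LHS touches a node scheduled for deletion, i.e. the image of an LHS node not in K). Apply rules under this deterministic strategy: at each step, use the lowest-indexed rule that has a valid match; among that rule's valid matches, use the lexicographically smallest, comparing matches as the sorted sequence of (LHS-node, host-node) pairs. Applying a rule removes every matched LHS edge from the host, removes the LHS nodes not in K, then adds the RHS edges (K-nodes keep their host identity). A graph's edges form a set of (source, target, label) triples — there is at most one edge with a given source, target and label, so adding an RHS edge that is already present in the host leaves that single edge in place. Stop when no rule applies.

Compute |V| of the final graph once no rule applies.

initial: |V|=10 |E|=6  E = 0-p->1 0-r->2 2-r->3 3-r->4 3-r->6 3-r->8
step 1: apply R0 at {0↦3, 1↦2, 2↦4, 3↦5}  → |V|=8 |E|=5  E = 0-p->1 0-r->2 2-r->3 3-r->6 3-r->8
step 2: apply R0 at {0↦3, 1↦2, 2↦6, 3↦7}  → |V|=6 |E|=4  E = 0-p->1 0-r->2 2-r->3 3-r->8
step 3: apply R0 at {0↦3, 1↦2, 2↦8, 3↦9}  → |V|=4 |E|=3  E = 0-p->1 0-r->2 2-r->3
normal form: no rule applies after step 3
NF nodes: {0:D, 1:D, 2:B, 3:A}

Answer: 4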